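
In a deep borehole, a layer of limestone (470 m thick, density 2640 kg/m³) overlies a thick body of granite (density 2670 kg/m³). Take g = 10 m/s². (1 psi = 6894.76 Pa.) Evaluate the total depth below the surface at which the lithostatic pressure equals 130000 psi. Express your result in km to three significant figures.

33.6 km

Pressure at base of upper layers: 2640×10×470 = 1.241×10^7 Pa = 1800 psi
Remaining pressure to be supplied by granite: 8.963×10^8 − 1.241×10^7 = 8.839×10^8 Pa
Additional depth in granite = 8.839×10^8 Pa / (2670 kg/m³ × 10 m/s²) = 33105 m
Total depth = 470 m + 33105 m = 33575 m
= 33.575 km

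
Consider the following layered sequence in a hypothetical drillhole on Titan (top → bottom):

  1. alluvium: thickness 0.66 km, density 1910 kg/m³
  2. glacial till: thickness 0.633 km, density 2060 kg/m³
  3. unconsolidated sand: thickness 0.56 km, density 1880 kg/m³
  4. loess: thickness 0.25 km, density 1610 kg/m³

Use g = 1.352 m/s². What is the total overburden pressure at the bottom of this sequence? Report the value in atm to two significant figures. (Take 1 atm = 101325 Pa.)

54 atm

alluvium: 1910 kg/m³ × 1.352 m/s² × 660 m = 1.704×10^6 Pa = 16.82 atm
glacial till: 2060 kg/m³ × 1.352 m/s² × 633 m = 1.763×10^6 Pa = 17.40 atm
unconsolidated sand: 1880 kg/m³ × 1.352 m/s² × 560 m = 1.423×10^6 Pa = 14.05 atm
loess: 1610 kg/m³ × 1.352 m/s² × 250 m = 5.442×10^5 Pa = 5.371 atm
Total = 16.82 + 17.40 + 14.05 + 5.371 = 53.638 atm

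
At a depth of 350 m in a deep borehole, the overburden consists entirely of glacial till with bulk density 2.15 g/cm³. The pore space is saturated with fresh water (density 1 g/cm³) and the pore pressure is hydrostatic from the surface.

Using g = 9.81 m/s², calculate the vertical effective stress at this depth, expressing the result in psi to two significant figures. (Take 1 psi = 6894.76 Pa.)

570 psi

Overburden (lithostatic) stress σ_v:
glacial till: 2150 kg/m³ × 9.81 m/s² × 350 m = 7.382×10^6 Pa = 7.382 MPa
Pore pressure P_p = 1000 kg/m³ × 9.81 m/s² × 350 m = 3.433×10^6 Pa = 3.433 MPa
Effective stress σ' = σ_v − P_p = 7.382 − 3.433 = 3.9485 MPa = 572.69 psi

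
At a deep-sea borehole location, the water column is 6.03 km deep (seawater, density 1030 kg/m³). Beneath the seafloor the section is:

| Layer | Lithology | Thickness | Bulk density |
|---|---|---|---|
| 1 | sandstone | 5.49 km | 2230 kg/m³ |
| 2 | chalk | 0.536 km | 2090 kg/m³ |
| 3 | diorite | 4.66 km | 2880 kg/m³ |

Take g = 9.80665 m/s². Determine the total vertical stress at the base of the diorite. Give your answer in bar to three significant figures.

seawater: 1030 kg/m³ × 9.80665 m/s² × 6030 m = 6.091×10^7 Pa = 609.1 bar
sandstone: 2230 kg/m³ × 9.80665 m/s² × 5490 m = 1.201×10^8 Pa = 1201 bar
chalk: 2090 kg/m³ × 9.80665 m/s² × 536 m = 1.099×10^7 Pa = 109.9 bar
diorite: 2880 kg/m³ × 9.80665 m/s² × 4660 m = 1.316×10^8 Pa = 1316 bar
Total = 609.1 + 1201 + 109.9 + 1316 = 3235.7 bar

3240 bar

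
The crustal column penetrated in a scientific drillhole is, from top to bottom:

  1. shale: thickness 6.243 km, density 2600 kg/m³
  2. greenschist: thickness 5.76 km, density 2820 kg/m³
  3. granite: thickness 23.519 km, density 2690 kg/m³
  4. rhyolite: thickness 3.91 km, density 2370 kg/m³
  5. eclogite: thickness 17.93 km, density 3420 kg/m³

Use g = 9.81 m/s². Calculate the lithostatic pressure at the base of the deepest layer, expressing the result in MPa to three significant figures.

1630 MPa

shale: 2600 kg/m³ × 9.81 m/s² × 6243 m = 1.592×10^8 Pa = 159.2 MPa
greenschist: 2820 kg/m³ × 9.81 m/s² × 5760 m = 1.593×10^8 Pa = 159.3 MPa
granite: 2690 kg/m³ × 9.81 m/s² × 23519 m = 6.206×10^8 Pa = 620.6 MPa
rhyolite: 2370 kg/m³ × 9.81 m/s² × 3910 m = 9.091×10^7 Pa = 90.91 MPa
eclogite: 3420 kg/m³ × 9.81 m/s² × 17930 m = 6.016×10^8 Pa = 601.6 MPa
Total = 159.2 + 159.3 + 620.6 + 90.91 + 601.6 = 1631.7 MPa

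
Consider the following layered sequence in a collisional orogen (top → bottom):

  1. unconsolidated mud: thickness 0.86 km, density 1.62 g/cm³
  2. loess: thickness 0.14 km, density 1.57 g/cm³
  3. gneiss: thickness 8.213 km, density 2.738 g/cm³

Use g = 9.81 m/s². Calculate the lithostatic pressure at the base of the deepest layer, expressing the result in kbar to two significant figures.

2.4 kbar

unconsolidated mud: 1620 kg/m³ × 9.81 m/s² × 860 m = 1.367×10^7 Pa = 0.1367 kbar
loess: 1570 kg/m³ × 9.81 m/s² × 140 m = 2.156×10^6 Pa = 0.02156 kbar
gneiss: 2738 kg/m³ × 9.81 m/s² × 8213 m = 2.206×10^8 Pa = 2.206 kbar
Total = 0.1367 + 0.02156 + 2.206 = 2.3642 kbar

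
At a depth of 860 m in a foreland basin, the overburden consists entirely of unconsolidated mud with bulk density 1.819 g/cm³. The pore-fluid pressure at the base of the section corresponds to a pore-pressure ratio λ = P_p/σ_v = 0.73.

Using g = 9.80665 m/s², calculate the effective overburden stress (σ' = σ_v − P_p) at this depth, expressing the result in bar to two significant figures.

Overburden (lithostatic) stress σ_v:
unconsolidated mud: 1819 kg/m³ × 9.80665 m/s² × 860 m = 1.534×10^7 Pa = 15.34 MPa
Pore pressure P_p = λ·σ_v = 0.73 × 15.34 MPa = 11.20 MPa
Effective stress σ' = σ_v − P_p = 15.34 − 11.20 = 4.1421 MPa = 41.421 bar

41 bar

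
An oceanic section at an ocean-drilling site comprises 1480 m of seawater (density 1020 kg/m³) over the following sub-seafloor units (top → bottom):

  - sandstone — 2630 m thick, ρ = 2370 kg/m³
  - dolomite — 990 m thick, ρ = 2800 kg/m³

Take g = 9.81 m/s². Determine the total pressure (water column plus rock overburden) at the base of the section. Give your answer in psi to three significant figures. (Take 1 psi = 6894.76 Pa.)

15000 psi

seawater: 1020 kg/m³ × 9.81 m/s² × 1480 m = 1.481×10^7 Pa = 2148 psi
sandstone: 2370 kg/m³ × 9.81 m/s² × 2630 m = 6.115×10^7 Pa = 8869 psi
dolomite: 2800 kg/m³ × 9.81 m/s² × 990 m = 2.719×10^7 Pa = 3944 psi
Total = 2148 + 8869 + 3944 = 14961 psi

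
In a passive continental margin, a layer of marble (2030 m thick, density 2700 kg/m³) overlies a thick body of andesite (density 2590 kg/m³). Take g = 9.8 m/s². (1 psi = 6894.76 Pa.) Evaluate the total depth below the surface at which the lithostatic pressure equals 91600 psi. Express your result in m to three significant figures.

Pressure at base of upper layers: 2700×9.8×2030 = 5.371×10^7 Pa = 7791 psi
Remaining pressure to be supplied by andesite: 6.316×10^8 − 5.371×10^7 = 5.778×10^8 Pa
Additional depth in andesite = 5.778×10^8 Pa / (2590 kg/m³ × 9.8 m/s²) = 22766 m
Total depth = 2030 m + 22766 m = 24796 m

24800 m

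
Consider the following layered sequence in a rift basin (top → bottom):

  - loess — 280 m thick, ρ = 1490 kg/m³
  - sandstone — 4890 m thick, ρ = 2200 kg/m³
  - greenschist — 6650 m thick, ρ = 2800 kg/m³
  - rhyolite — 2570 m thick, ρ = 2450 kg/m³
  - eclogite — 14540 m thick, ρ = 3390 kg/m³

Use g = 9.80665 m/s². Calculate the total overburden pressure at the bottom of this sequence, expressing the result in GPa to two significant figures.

0.84 GPa

loess: 1490 kg/m³ × 9.80665 m/s² × 280 m = 4.091×10^6 Pa = 4.091×10^-3 GPa
sandstone: 2200 kg/m³ × 9.80665 m/s² × 4890 m = 1.055×10^8 Pa = 0.1055 GPa
greenschist: 2800 kg/m³ × 9.80665 m/s² × 6650 m = 1.826×10^8 Pa = 0.1826 GPa
rhyolite: 2450 kg/m³ × 9.80665 m/s² × 2570 m = 6.175×10^7 Pa = 0.06175 GPa
eclogite: 3390 kg/m³ × 9.80665 m/s² × 14540 m = 4.834×10^8 Pa = 0.4834 GPa
Total = 4.091×10^-3 + 0.1055 + 0.1826 + 0.06175 + 0.4834 = 0.83731 GPa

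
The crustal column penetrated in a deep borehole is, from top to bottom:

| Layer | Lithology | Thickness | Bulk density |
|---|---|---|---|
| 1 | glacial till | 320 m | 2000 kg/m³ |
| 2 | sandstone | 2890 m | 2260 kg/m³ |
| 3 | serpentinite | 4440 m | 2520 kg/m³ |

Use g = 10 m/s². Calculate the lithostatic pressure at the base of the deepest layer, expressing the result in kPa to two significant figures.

180000 kPa

glacial till: 2000 kg/m³ × 10 m/s² × 320 m = 6.400×10^6 Pa = 6400 kPa
sandstone: 2260 kg/m³ × 10 m/s² × 2890 m = 6.531×10^7 Pa = 65314 kPa
serpentinite: 2520 kg/m³ × 10 m/s² × 4440 m = 1.119×10^8 Pa = 1.119×10^5 kPa
Total = 6400 + 65314 + 1.119×10^5 = 1.8360×10^5 kPa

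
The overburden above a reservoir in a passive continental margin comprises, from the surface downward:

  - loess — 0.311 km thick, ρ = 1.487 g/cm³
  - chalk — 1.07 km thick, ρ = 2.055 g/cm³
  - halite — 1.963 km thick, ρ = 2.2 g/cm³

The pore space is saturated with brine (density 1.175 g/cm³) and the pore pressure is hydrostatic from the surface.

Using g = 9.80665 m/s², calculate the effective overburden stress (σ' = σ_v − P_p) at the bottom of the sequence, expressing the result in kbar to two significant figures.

0.30 kbar

Overburden (lithostatic) stress σ_v:
loess: 1487 kg/m³ × 9.80665 m/s² × 311 m = 4.535×10^6 Pa = 4.535 MPa
chalk: 2055 kg/m³ × 9.80665 m/s² × 1070 m = 2.156×10^7 Pa = 21.56 MPa
halite: 2200 kg/m³ × 9.80665 m/s² × 1963 m = 4.235×10^7 Pa = 42.35 MPa
Total = 4.535 + 21.56 + 42.35 = 68.450 MPa
Pore pressure P_p = 1175 kg/m³ × 9.80665 m/s² × 3344 m = 3.853×10^7 Pa = 38.53 MPa
Effective stress σ' = σ_v − P_p = 68.45 − 38.53 = 29.917 MPa = 0.29917 kbar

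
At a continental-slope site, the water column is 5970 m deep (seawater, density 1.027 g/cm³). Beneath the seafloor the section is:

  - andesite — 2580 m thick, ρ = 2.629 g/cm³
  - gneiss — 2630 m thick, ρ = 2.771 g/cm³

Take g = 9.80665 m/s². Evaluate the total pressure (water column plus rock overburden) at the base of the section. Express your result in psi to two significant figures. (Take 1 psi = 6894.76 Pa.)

seawater: 1027 kg/m³ × 9.80665 m/s² × 5970 m = 6.013×10^7 Pa = 8721 psi
andesite: 2629 kg/m³ × 9.80665 m/s² × 2580 m = 6.652×10^7 Pa = 9647 psi
gneiss: 2771 kg/m³ × 9.80665 m/s² × 2630 m = 7.147×10^7 Pa = 10366 psi
Total = 8721 + 9647 + 10366 = 28734 psi

29000 psi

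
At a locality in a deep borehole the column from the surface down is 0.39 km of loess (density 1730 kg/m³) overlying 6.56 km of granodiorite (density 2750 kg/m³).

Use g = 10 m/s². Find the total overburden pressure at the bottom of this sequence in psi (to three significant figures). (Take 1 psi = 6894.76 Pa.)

loess: 1730 kg/m³ × 10 m/s² × 390 m = 6.747×10^6 Pa = 978.6 psi
granodiorite: 2750 kg/m³ × 10 m/s² × 6560 m = 1.804×10^8 Pa = 26165 psi
Total = 978.6 + 26165 = 27143 psi

27100 psi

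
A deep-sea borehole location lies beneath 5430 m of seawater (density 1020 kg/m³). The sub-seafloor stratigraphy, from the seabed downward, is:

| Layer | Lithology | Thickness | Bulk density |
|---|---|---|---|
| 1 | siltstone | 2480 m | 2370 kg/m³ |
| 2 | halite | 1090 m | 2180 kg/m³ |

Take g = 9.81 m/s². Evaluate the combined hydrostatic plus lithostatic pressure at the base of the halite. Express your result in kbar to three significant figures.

seawater: 1020 kg/m³ × 9.81 m/s² × 5430 m = 5.433×10^7 Pa = 0.5433 kbar
siltstone: 2370 kg/m³ × 9.81 m/s² × 2480 m = 5.766×10^7 Pa = 0.5766 kbar
halite: 2180 kg/m³ × 9.81 m/s² × 1090 m = 2.331×10^7 Pa = 0.2331 kbar
Total = 0.5433 + 0.5766 + 0.2331 = 1.3530 kbar

1.35 kbar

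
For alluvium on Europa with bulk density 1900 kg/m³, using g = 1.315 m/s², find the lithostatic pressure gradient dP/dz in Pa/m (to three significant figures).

2500 Pa/m

dP/dz = ρg = 1900 kg/m³ × 1.315 m/s² = 2498.5 Pa/m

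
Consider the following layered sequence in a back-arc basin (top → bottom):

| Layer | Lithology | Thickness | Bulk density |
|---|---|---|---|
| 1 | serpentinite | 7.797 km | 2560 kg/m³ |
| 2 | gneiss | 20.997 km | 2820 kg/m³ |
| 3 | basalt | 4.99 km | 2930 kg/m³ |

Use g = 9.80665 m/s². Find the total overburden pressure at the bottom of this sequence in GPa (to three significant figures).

serpentinite: 2560 kg/m³ × 9.80665 m/s² × 7797 m = 1.957×10^8 Pa = 0.1957 GPa
gneiss: 2820 kg/m³ × 9.80665 m/s² × 20997 m = 5.807×10^8 Pa = 0.5807 GPa
basalt: 2930 kg/m³ × 9.80665 m/s² × 4990 m = 1.434×10^8 Pa = 0.1434 GPa
Total = 0.1957 + 0.5807 + 0.1434 = 0.91979 GPa

0.920 GPa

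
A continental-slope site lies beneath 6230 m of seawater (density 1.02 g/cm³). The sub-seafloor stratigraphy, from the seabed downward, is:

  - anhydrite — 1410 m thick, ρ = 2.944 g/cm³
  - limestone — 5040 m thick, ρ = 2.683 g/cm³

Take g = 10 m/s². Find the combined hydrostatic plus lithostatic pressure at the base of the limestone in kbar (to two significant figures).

seawater: 1020 kg/m³ × 10 m/s² × 6230 m = 6.355×10^7 Pa = 0.6355 kbar
anhydrite: 2944 kg/m³ × 10 m/s² × 1410 m = 4.151×10^7 Pa = 0.4151 kbar
limestone: 2683 kg/m³ × 10 m/s² × 5040 m = 1.352×10^8 Pa = 1.352 kbar
Total = 0.6355 + 0.4151 + 1.352 = 2.4028 kbar

2.4 kbar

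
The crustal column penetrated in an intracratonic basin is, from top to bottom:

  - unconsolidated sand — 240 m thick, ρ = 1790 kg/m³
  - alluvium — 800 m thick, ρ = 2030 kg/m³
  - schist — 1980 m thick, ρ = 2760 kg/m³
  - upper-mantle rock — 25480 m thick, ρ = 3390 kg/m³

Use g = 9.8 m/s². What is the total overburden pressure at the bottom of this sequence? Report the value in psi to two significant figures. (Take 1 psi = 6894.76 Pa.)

130000 psi

unconsolidated sand: 1790 kg/m³ × 9.8 m/s² × 240 m = 4.210×10^6 Pa = 610.6 psi
alluvium: 2030 kg/m³ × 9.8 m/s² × 800 m = 1.592×10^7 Pa = 2308 psi
schist: 2760 kg/m³ × 9.8 m/s² × 1980 m = 5.356×10^7 Pa = 7768 psi
upper-mantle rock: 3390 kg/m³ × 9.8 m/s² × 25480 m = 8.465×10^8 Pa = 1.228×10^5 psi
Total = 610.6 + 2308 + 7768 + 1.228×10^5 = 1.3346×10^5 psi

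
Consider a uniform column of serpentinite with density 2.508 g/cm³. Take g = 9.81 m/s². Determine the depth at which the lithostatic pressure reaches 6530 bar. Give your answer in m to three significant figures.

26500 m

h = P/(ρg) = 6530 bar / (2508 kg/m³ × 9.81 m/s²) = 6.530×10^8 Pa / 24603 Pa/m = 26541 m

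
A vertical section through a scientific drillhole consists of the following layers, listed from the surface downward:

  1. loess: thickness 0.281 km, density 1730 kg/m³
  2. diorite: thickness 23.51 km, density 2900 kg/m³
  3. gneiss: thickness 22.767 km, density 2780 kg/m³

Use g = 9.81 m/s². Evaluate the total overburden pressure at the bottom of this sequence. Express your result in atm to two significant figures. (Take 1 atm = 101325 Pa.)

13000 atm

loess: 1730 kg/m³ × 9.81 m/s² × 281 m = 4.769×10^6 Pa = 47.07 atm
diorite: 2900 kg/m³ × 9.81 m/s² × 23510 m = 6.688×10^8 Pa = 6601 atm
gneiss: 2780 kg/m³ × 9.81 m/s² × 22767 m = 6.209×10^8 Pa = 6128 atm
Total = 47.07 + 6601 + 6128 = 12776 atm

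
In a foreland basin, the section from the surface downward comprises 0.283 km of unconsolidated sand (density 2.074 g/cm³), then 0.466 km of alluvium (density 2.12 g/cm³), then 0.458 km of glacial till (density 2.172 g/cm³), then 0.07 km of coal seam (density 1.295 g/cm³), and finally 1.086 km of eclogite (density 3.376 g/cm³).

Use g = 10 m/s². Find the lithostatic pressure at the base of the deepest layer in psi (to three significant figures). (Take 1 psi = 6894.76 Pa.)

unconsolidated sand: 2074 kg/m³ × 10 m/s² × 283 m = 5.869×10^6 Pa = 851.3 psi
alluvium: 2120 kg/m³ × 10 m/s² × 466 m = 9.879×10^6 Pa = 1433 psi
glacial till: 2172 kg/m³ × 10 m/s² × 458 m = 9.948×10^6 Pa = 1443 psi
coal seam: 1295 kg/m³ × 10 m/s² × 70 m = 9.065×10^5 Pa = 131.5 psi
eclogite: 3376 kg/m³ × 10 m/s² × 1086 m = 3.666×10^7 Pa = 5318 psi
Total = 851.3 + 1433 + 1443 + 131.5 + 5318 = 9176.0 psi

9180 psi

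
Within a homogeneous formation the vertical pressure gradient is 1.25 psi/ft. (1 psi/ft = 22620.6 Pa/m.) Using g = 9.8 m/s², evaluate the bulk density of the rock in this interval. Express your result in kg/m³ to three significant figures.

2890 kg/m³

ρ = (dP/dz)/g = 1.25 psi/ft / 9.8 m/s² = 28276 Pa/m / 9.8 m/s² = 2885.3 kg/m³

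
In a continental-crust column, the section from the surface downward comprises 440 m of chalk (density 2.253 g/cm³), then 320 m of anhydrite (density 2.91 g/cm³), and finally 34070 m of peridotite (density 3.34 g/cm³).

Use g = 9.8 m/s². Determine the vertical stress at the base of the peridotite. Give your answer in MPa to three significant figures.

chalk: 2253 kg/m³ × 9.8 m/s² × 440 m = 9.715×10^6 Pa = 9.715 MPa
anhydrite: 2910 kg/m³ × 9.8 m/s² × 320 m = 9.126×10^6 Pa = 9.126 MPa
peridotite: 3340 kg/m³ × 9.8 m/s² × 34070 m = 1.115×10^9 Pa = 1115 MPa
Total = 9.715 + 9.126 + 1115 = 1134.0 MPa

1130 MPa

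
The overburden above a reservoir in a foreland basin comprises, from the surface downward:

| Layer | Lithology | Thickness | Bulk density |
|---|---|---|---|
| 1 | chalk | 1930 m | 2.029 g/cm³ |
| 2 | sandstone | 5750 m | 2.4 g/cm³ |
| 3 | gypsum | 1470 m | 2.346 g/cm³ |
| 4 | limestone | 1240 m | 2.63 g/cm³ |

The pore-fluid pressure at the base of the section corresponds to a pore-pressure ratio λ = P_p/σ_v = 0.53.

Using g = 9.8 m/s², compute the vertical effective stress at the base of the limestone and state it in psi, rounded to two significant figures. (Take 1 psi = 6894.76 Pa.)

Overburden (lithostatic) stress σ_v:
chalk: 2029 kg/m³ × 9.8 m/s² × 1930 m = 3.838×10^7 Pa = 38.38 MPa
sandstone: 2400 kg/m³ × 9.8 m/s² × 5750 m = 1.352×10^8 Pa = 135.2 MPa
gypsum: 2346 kg/m³ × 9.8 m/s² × 1470 m = 3.380×10^7 Pa = 33.80 MPa
limestone: 2630 kg/m³ × 9.8 m/s² × 1240 m = 3.196×10^7 Pa = 31.96 MPa
Total = 38.38 + 135.2 + 33.80 + 31.96 = 239.37 MPa
Pore pressure P_p = λ·σ_v = 0.53 × 239.4 MPa = 126.9 MPa
Effective stress σ' = σ_v − P_p = 239.4 − 126.9 = 112.51 MPa = 16317 psi

16000 psi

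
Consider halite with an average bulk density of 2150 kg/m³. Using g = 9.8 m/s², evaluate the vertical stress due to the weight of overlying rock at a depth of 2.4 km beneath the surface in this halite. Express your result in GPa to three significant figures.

halite: 2150 kg/m³ × 9.8 m/s² × 2400 m = 5.057×10^7 Pa = 0.05057 GPa

0.0506 GPa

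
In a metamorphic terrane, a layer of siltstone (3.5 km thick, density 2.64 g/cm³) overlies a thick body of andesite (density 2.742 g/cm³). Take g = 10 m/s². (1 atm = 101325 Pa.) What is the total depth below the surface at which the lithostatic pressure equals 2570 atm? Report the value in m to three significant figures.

Pressure at base of upper layers: 2640×10×3500 = 9.240×10^7 Pa = 911.9 atm
Remaining pressure to be supplied by andesite: 2.604×10^8 − 9.240×10^7 = 1.680×10^8 Pa
Additional depth in andesite = 1.680×10^8 Pa / (2742 kg/m³ × 10 m/s²) = 6127.1 m
Total depth = 3500 m + 6127.1 m = 9627.1 m

9630 m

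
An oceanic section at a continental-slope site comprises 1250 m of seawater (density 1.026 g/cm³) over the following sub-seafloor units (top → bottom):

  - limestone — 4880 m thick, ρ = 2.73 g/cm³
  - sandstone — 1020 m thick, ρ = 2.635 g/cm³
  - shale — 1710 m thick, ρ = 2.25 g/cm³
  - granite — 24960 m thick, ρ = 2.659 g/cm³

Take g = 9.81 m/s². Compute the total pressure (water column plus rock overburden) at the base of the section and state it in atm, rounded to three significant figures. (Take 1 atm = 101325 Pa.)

seawater: 1026 kg/m³ × 9.81 m/s² × 1250 m = 1.258×10^7 Pa = 124.2 atm
limestone: 2730 kg/m³ × 9.81 m/s² × 4880 m = 1.307×10^8 Pa = 1290 atm
sandstone: 2635 kg/m³ × 9.81 m/s² × 1020 m = 2.637×10^7 Pa = 260.2 atm
shale: 2250 kg/m³ × 9.81 m/s² × 1710 m = 3.774×10^7 Pa = 372.5 atm
granite: 2659 kg/m³ × 9.81 m/s² × 24960 m = 6.511×10^8 Pa = 6426 atm
Total = 124.2 + 1290 + 260.2 + 372.5 + 6426 = 8472.3 atm

8470 atm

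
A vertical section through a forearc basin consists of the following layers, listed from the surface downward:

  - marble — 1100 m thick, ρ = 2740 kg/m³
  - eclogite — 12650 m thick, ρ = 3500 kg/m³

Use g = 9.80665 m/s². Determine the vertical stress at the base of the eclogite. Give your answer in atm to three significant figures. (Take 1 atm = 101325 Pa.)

4580 atm

marble: 2740 kg/m³ × 9.80665 m/s² × 1100 m = 2.956×10^7 Pa = 291.7 atm
eclogite: 3500 kg/m³ × 9.80665 m/s² × 12650 m = 4.342×10^8 Pa = 4285 atm
Total = 291.7 + 4285 = 4576.8 atm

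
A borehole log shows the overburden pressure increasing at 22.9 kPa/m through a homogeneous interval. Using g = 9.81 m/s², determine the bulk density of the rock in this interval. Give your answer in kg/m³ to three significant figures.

ρ = (dP/dz)/g = 22.9 kPa/m / 9.81 m/s² = 22900 Pa/m / 9.81 m/s² = 2334.4 kg/m³

2330 kg/m³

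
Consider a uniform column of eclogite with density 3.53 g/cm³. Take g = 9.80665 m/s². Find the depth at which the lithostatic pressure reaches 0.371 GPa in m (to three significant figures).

10700 m

h = P/(ρg) = 0.371 GPa / (3530 kg/m³ × 9.80665 m/s²) = 3.710×10^8 Pa / 34617 Pa/m = 10717 m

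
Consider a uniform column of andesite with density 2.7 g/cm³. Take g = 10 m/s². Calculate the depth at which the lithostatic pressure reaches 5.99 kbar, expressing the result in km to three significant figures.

22.2 km

h = P/(ρg) = 5.99 kbar / (2700 kg/m³ × 10 m/s²) = 5.990×10^8 Pa / 27000 Pa/m = 22185 m
= 22.185 km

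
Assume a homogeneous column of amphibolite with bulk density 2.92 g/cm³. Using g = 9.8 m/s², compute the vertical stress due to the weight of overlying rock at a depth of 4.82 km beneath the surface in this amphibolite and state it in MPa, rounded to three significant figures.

amphibolite: 2920 kg/m³ × 9.8 m/s² × 4820 m = 1.379×10^8 Pa = 137.9 MPa

138 MPa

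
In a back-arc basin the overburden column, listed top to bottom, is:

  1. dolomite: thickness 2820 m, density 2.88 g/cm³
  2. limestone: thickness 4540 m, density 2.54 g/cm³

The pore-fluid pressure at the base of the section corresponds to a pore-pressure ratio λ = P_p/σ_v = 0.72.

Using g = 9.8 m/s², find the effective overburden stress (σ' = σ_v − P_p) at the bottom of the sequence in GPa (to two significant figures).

0.054 GPa

Overburden (lithostatic) stress σ_v:
dolomite: 2880 kg/m³ × 9.8 m/s² × 2820 m = 7.959×10^7 Pa = 79.59 MPa
limestone: 2540 kg/m³ × 9.8 m/s² × 4540 m = 1.130×10^8 Pa = 113.0 MPa
Total = 79.59 + 113.0 = 192.60 MPa
Pore pressure P_p = λ·σ_v = 0.72 × 192.6 MPa = 138.7 MPa
Effective stress σ' = σ_v − P_p = 192.6 − 138.7 = 53.928 MPa = 0.053928 GPa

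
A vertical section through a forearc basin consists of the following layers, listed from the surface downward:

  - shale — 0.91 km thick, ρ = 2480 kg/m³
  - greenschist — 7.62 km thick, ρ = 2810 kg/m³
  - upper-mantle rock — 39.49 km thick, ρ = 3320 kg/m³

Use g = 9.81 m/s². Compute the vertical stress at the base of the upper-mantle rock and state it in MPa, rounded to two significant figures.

1500 MPa

shale: 2480 kg/m³ × 9.81 m/s² × 910 m = 2.214×10^7 Pa = 22.14 MPa
greenschist: 2810 kg/m³ × 9.81 m/s² × 7620 m = 2.101×10^8 Pa = 210.1 MPa
upper-mantle rock: 3320 kg/m³ × 9.81 m/s² × 39490 m = 1.286×10^9 Pa = 1286 MPa
Total = 22.14 + 210.1 + 1286 = 1518.4 MPa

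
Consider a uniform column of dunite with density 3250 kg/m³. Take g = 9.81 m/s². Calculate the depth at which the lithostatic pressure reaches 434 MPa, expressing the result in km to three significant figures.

h = P/(ρg) = 434 MPa / (3250 kg/m³ × 9.81 m/s²) = 4.340×10^8 Pa / 31882 Pa/m = 13612 m
= 13.612 km

13.6 km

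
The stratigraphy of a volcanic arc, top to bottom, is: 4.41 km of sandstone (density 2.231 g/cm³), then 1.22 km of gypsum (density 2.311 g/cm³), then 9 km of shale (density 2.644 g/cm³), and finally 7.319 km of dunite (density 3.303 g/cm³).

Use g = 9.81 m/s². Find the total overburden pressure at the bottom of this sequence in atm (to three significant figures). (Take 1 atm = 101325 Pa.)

sandstone: 2231 kg/m³ × 9.81 m/s² × 4410 m = 9.652×10^7 Pa = 952.6 atm
gypsum: 2311 kg/m³ × 9.81 m/s² × 1220 m = 2.766×10^7 Pa = 273.0 atm
shale: 2644 kg/m³ × 9.81 m/s² × 9000 m = 2.334×10^8 Pa = 2304 atm
dunite: 3303 kg/m³ × 9.81 m/s² × 7319 m = 2.372×10^8 Pa = 2341 atm
Total = 952.6 + 273.0 + 2304 + 2341 = 5869.9 atm

5870 atm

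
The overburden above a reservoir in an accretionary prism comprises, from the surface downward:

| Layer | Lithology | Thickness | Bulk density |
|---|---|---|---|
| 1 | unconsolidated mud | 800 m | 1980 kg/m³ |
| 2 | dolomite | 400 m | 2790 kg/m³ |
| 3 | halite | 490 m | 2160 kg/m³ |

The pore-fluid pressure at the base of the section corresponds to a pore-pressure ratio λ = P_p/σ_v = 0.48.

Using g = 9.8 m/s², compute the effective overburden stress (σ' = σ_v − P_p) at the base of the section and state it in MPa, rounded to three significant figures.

Overburden (lithostatic) stress σ_v:
unconsolidated mud: 1980 kg/m³ × 9.8 m/s² × 800 m = 1.552×10^7 Pa = 15.52 MPa
dolomite: 2790 kg/m³ × 9.8 m/s² × 400 m = 1.094×10^7 Pa = 10.94 MPa
halite: 2160 kg/m³ × 9.8 m/s² × 490 m = 1.037×10^7 Pa = 10.37 MPa
Total = 15.52 + 10.94 + 10.37 = 36.832 MPa
Pore pressure P_p = λ·σ_v = 0.48 × 36.83 MPa = 17.68 MPa
Effective stress σ' = σ_v − P_p = 36.83 − 17.68 = 19.153 MPa

19.2 MPa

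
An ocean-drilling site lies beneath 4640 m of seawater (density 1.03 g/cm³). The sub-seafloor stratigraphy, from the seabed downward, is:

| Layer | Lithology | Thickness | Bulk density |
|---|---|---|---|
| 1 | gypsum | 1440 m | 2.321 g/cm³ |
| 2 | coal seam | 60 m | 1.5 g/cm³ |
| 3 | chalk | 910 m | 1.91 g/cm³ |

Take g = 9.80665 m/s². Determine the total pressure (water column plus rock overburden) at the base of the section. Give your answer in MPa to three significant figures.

97.6 MPa

seawater: 1030 kg/m³ × 9.80665 m/s² × 4640 m = 4.687×10^7 Pa = 46.87 MPa
gypsum: 2321 kg/m³ × 9.80665 m/s² × 1440 m = 3.278×10^7 Pa = 32.78 MPa
coal seam: 1500 kg/m³ × 9.80665 m/s² × 60 m = 8.826×10^5 Pa = 0.8826 MPa
chalk: 1910 kg/m³ × 9.80665 m/s² × 910 m = 1.704×10^7 Pa = 17.04 MPa
Total = 46.87 + 32.78 + 0.8826 + 17.04 = 97.572 MPa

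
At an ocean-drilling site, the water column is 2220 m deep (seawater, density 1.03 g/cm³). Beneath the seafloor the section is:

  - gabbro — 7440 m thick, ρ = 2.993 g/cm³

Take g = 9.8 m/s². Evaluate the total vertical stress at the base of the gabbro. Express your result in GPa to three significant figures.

0.241 GPa

seawater: 1030 kg/m³ × 9.8 m/s² × 2220 m = 2.241×10^7 Pa = 0.02241 GPa
gabbro: 2993 kg/m³ × 9.8 m/s² × 7440 m = 2.182×10^8 Pa = 0.2182 GPa
Total = 0.02241 + 0.2182 = 0.24063 GPa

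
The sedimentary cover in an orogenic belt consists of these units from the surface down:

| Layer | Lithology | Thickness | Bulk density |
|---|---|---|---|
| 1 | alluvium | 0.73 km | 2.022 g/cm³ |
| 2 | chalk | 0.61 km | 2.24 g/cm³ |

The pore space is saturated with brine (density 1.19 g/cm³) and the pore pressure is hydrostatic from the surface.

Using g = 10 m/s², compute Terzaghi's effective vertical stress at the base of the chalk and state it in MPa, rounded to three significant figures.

Overburden (lithostatic) stress σ_v:
alluvium: 2022 kg/m³ × 10 m/s² × 730 m = 1.476×10^7 Pa = 14.76 MPa
chalk: 2240 kg/m³ × 10 m/s² × 610 m = 1.366×10^7 Pa = 13.66 MPa
Total = 14.76 + 13.66 = 28.425 MPa
Pore pressure P_p = 1190 kg/m³ × 10 m/s² × 1340 m = 1.595×10^7 Pa = 15.95 MPa
Effective stress σ' = σ_v − P_p = 28.42 − 15.95 = 12.479 MPa

12.5 MPa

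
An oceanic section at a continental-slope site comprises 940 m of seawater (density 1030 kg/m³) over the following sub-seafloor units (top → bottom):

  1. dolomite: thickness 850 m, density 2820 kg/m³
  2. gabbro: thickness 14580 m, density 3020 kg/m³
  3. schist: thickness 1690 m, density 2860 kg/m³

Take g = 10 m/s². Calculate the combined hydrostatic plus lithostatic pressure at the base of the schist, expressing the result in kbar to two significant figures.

seawater: 1030 kg/m³ × 10 m/s² × 940 m = 9.682×10^6 Pa = 0.09682 kbar
dolomite: 2820 kg/m³ × 10 m/s² × 850 m = 2.397×10^7 Pa = 0.2397 kbar
gabbro: 3020 kg/m³ × 10 m/s² × 14580 m = 4.403×10^8 Pa = 4.403 kbar
schist: 2860 kg/m³ × 10 m/s² × 1690 m = 4.833×10^7 Pa = 0.4833 kbar
Total = 0.09682 + 0.2397 + 4.403 + 0.4833 = 5.2230 kbar

5.2 kbar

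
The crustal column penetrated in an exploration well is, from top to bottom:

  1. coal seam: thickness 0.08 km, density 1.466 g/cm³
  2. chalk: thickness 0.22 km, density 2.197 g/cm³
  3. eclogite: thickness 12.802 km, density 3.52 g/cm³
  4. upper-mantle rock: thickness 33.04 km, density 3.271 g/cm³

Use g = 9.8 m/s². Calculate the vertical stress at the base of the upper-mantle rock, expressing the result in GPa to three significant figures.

1.51 GPa

coal seam: 1466 kg/m³ × 9.8 m/s² × 80 m = 1.149×10^6 Pa = 1.149×10^-3 GPa
chalk: 2197 kg/m³ × 9.8 m/s² × 220 m = 4.737×10^6 Pa = 4.737×10^-3 GPa
eclogite: 3520 kg/m³ × 9.8 m/s² × 12802 m = 4.416×10^8 Pa = 0.4416 GPa
upper-mantle rock: 3271 kg/m³ × 9.8 m/s² × 33040 m = 1.059×10^9 Pa = 1.059 GPa
Total = 1.149×10^-3 + 4.737×10^-3 + 0.4416 + 1.059 = 1.5066 GPa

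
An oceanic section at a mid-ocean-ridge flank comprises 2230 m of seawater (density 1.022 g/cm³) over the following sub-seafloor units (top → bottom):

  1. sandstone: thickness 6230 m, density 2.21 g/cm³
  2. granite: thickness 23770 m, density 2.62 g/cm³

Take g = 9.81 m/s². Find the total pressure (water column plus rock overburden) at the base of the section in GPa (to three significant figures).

0.768 GPa

seawater: 1022 kg/m³ × 9.81 m/s² × 2230 m = 2.236×10^7 Pa = 0.02236 GPa
sandstone: 2210 kg/m³ × 9.81 m/s² × 6230 m = 1.351×10^8 Pa = 0.1351 GPa
granite: 2620 kg/m³ × 9.81 m/s² × 23770 m = 6.109×10^8 Pa = 0.6109 GPa
Total = 0.02236 + 0.1351 + 0.6109 = 0.76837 GPa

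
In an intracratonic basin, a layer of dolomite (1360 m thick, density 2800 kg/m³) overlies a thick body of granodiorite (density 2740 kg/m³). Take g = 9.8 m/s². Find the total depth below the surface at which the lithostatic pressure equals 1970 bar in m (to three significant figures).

7310 m

Pressure at base of upper layers: 2800×9.8×1360 = 3.732×10^7 Pa = 373.2 bar
Remaining pressure to be supplied by granodiorite: 1.970×10^8 − 3.732×10^7 = 1.597×10^8 Pa
Additional depth in granodiorite = 1.597×10^8 Pa / (2740 kg/m³ × 9.8 m/s²) = 5946.7 m
Total depth = 1360 m + 5946.7 m = 7306.7 m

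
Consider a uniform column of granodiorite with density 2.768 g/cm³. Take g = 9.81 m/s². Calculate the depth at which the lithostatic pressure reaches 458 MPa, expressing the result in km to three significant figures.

h = P/(ρg) = 458 MPa / (2768 kg/m³ × 9.81 m/s²) = 4.580×10^8 Pa / 27154 Pa/m = 16867 m
= 16.867 km

16.9 km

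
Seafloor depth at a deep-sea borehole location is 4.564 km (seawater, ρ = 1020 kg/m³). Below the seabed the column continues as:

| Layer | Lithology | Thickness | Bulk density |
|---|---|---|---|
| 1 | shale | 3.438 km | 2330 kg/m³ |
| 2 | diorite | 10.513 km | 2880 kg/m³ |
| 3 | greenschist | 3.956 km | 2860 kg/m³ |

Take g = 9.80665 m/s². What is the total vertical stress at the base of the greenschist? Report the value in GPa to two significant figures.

seawater: 1020 kg/m³ × 9.80665 m/s² × 4564 m = 4.565×10^7 Pa = 0.04565 GPa
shale: 2330 kg/m³ × 9.80665 m/s² × 3438 m = 7.856×10^7 Pa = 0.07856 GPa
diorite: 2880 kg/m³ × 9.80665 m/s² × 10513 m = 2.969×10^8 Pa = 0.2969 GPa
greenschist: 2860 kg/m³ × 9.80665 m/s² × 3956 m = 1.110×10^8 Pa = 0.1110 GPa
Total = 0.04565 + 0.07856 + 0.2969 + 0.1110 = 0.53208 GPa

0.53 GPa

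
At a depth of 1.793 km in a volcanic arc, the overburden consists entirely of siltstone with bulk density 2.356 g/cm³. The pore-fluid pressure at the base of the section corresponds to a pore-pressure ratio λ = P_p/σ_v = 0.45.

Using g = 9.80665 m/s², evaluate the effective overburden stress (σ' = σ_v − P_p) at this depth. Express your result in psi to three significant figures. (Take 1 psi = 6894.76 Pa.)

3300 psi

Overburden (lithostatic) stress σ_v:
siltstone: 2356 kg/m³ × 9.80665 m/s² × 1793 m = 4.143×10^7 Pa = 41.43 MPa
Pore pressure P_p = λ·σ_v = 0.45 × 41.43 MPa = 18.64 MPa
Effective stress σ' = σ_v − P_p = 41.43 − 18.64 = 22.784 MPa = 3304.6 psi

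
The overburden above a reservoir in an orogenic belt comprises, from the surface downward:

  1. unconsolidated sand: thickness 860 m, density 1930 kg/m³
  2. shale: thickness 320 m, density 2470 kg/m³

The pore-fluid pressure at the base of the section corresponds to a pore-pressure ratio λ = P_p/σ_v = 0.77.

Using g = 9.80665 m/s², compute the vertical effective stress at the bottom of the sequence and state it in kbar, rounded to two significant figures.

0.055 kbar

Overburden (lithostatic) stress σ_v:
unconsolidated sand: 1930 kg/m³ × 9.80665 m/s² × 860 m = 1.628×10^7 Pa = 16.28 MPa
shale: 2470 kg/m³ × 9.80665 m/s² × 320 m = 7.751×10^6 Pa = 7.751 MPa
Total = 16.28 + 7.751 = 24.028 MPa
Pore pressure P_p = λ·σ_v = 0.77 × 24.03 MPa = 18.50 MPa
Effective stress σ' = σ_v − P_p = 24.03 − 18.50 = 5.5265 MPa = 0.055265 kbar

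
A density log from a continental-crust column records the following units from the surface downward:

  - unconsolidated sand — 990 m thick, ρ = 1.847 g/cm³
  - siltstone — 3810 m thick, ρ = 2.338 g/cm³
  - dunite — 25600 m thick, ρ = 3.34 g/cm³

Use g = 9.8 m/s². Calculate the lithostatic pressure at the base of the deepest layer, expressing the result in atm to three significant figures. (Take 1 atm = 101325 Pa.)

9310 atm

unconsolidated sand: 1847 kg/m³ × 9.8 m/s² × 990 m = 1.792×10^7 Pa = 176.9 atm
siltstone: 2338 kg/m³ × 9.8 m/s² × 3810 m = 8.730×10^7 Pa = 861.5 atm
dunite: 3340 kg/m³ × 9.8 m/s² × 25600 m = 8.379×10^8 Pa = 8270 atm
Total = 176.9 + 861.5 + 8270 = 9308.2 atm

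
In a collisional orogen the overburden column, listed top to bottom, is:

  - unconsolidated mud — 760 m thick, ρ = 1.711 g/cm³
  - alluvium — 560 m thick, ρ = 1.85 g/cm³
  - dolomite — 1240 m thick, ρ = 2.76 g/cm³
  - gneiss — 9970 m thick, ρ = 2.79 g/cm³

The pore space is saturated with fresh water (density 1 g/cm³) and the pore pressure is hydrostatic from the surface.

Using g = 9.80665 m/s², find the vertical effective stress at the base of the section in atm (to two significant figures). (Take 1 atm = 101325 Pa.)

2000 atm

Overburden (lithostatic) stress σ_v:
unconsolidated mud: 1711 kg/m³ × 9.80665 m/s² × 760 m = 1.275×10^7 Pa = 12.75 MPa
alluvium: 1850 kg/m³ × 9.80665 m/s² × 560 m = 1.016×10^7 Pa = 10.16 MPa
dolomite: 2760 kg/m³ × 9.80665 m/s² × 1240 m = 3.356×10^7 Pa = 33.56 MPa
gneiss: 2790 kg/m³ × 9.80665 m/s² × 9970 m = 2.728×10^8 Pa = 272.8 MPa
Total = 12.75 + 10.16 + 33.56 + 272.8 = 329.26 MPa
Pore pressure P_p = 1000 kg/m³ × 9.80665 m/s² × 12530 m = 1.229×10^8 Pa = 122.9 MPa
Effective stress σ' = σ_v − P_p = 329.3 − 122.9 = 206.38 MPa = 2036.8 atm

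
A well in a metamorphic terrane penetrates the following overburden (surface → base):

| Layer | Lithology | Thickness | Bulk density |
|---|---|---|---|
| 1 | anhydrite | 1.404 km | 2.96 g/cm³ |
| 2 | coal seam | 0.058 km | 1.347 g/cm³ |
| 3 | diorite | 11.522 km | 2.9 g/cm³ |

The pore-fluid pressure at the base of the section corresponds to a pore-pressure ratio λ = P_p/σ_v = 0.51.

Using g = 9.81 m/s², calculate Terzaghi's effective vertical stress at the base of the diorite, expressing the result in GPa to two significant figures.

0.18 GPa

Overburden (lithostatic) stress σ_v:
anhydrite: 2960 kg/m³ × 9.81 m/s² × 1404 m = 4.077×10^7 Pa = 40.77 MPa
coal seam: 1347 kg/m³ × 9.81 m/s² × 58 m = 7.664×10^5 Pa = 0.7664 MPa
diorite: 2900 kg/m³ × 9.81 m/s² × 11522 m = 3.278×10^8 Pa = 327.8 MPa
Total = 40.77 + 0.7664 + 327.8 = 369.32 MPa
Pore pressure P_p = λ·σ_v = 0.51 × 369.3 MPa = 188.4 MPa
Effective stress σ' = σ_v − P_p = 369.3 − 188.4 = 180.97 MPa = 0.18097 GPa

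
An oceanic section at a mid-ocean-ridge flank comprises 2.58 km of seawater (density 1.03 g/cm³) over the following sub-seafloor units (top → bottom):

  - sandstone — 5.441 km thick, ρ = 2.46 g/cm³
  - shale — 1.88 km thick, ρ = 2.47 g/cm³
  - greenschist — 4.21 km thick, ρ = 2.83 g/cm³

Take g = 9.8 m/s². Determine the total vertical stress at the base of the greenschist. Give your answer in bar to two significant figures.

3200 bar

seawater: 1030 kg/m³ × 9.8 m/s² × 2580 m = 2.604×10^7 Pa = 260.4 bar
sandstone: 2460 kg/m³ × 9.8 m/s² × 5441 m = 1.312×10^8 Pa = 1312 bar
shale: 2470 kg/m³ × 9.8 m/s² × 1880 m = 4.551×10^7 Pa = 455.1 bar
greenschist: 2830 kg/m³ × 9.8 m/s² × 4210 m = 1.168×10^8 Pa = 1168 bar
Total = 260.4 + 1312 + 455.1 + 1168 = 3194.8 bar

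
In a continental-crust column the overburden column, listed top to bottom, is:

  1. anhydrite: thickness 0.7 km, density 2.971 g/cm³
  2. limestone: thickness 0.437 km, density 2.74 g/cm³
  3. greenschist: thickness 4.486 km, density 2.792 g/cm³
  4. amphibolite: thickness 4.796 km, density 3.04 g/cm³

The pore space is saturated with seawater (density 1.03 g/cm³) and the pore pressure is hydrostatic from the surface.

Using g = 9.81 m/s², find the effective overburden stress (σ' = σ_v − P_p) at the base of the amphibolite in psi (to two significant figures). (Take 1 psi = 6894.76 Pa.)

Overburden (lithostatic) stress σ_v:
anhydrite: 2971 kg/m³ × 9.81 m/s² × 700 m = 2.040×10^7 Pa = 20.40 MPa
limestone: 2740 kg/m³ × 9.81 m/s² × 437 m = 1.175×10^7 Pa = 11.75 MPa
greenschist: 2792 kg/m³ × 9.81 m/s² × 4486 m = 1.229×10^8 Pa = 122.9 MPa
amphibolite: 3040 kg/m³ × 9.81 m/s² × 4796 m = 1.430×10^8 Pa = 143.0 MPa
Total = 20.40 + 11.75 + 122.9 + 143.0 = 298.05 MPa
Pore pressure P_p = 1030 kg/m³ × 9.81 m/s² × 10419 m = 1.053×10^8 Pa = 105.3 MPa
Effective stress σ' = σ_v − P_p = 298.0 − 105.3 = 192.77 MPa = 27959 psi

28000 psi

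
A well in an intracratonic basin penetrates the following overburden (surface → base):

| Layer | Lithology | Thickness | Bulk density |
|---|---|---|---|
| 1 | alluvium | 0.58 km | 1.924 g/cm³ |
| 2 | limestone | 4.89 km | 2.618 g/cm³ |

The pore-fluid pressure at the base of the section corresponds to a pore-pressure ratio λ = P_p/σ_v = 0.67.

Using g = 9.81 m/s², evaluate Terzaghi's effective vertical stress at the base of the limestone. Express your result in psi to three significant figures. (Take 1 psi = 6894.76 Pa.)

Overburden (lithostatic) stress σ_v:
alluvium: 1924 kg/m³ × 9.81 m/s² × 580 m = 1.095×10^7 Pa = 10.95 MPa
limestone: 2618 kg/m³ × 9.81 m/s² × 4890 m = 1.256×10^8 Pa = 125.6 MPa
Total = 10.95 + 125.6 = 136.53 MPa
Pore pressure P_p = λ·σ_v = 0.67 × 136.5 MPa = 91.48 MPa
Effective stress σ' = σ_v − P_p = 136.5 − 91.48 = 45.057 MPa = 6534.9 psi

6530 psi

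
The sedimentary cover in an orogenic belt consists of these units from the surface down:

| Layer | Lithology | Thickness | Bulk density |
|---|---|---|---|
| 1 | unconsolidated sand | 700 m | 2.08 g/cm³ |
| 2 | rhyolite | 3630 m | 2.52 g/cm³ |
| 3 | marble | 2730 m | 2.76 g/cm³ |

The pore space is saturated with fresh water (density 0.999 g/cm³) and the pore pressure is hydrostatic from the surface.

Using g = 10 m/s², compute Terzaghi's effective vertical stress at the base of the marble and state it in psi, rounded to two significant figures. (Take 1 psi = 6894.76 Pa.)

16000 psi

Overburden (lithostatic) stress σ_v:
unconsolidated sand: 2080 kg/m³ × 10 m/s² × 700 m = 1.456×10^7 Pa = 14.56 MPa
rhyolite: 2520 kg/m³ × 10 m/s² × 3630 m = 9.148×10^7 Pa = 91.48 MPa
marble: 2760 kg/m³ × 10 m/s² × 2730 m = 7.535×10^7 Pa = 75.35 MPa
Total = 14.56 + 91.48 + 75.35 = 181.38 MPa
Pore pressure P_p = 999 kg/m³ × 10 m/s² × 7060 m = 7.053×10^7 Pa = 70.53 MPa
Effective stress σ' = σ_v − P_p = 181.4 − 70.53 = 110.85 MPa = 16078 psi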